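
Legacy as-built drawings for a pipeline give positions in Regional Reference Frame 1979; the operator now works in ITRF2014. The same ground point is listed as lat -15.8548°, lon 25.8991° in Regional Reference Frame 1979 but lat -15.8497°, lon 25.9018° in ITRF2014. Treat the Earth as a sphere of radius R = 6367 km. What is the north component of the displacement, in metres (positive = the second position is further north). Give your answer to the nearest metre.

Δφ = -15.8497° − -15.8548° = +0.0051°; Δλ = 25.9018° − 25.8991° = +0.0027°.
1° along a meridian = πR/180 = 111125 m.
ΔN = Δφ × 111125 = 566.7 m; ΔE = Δλ × 111125 × cos(-15.8548°) = +0.0027 × 111125 × 0.961957 = 288.6 m.

ΔN = 567 m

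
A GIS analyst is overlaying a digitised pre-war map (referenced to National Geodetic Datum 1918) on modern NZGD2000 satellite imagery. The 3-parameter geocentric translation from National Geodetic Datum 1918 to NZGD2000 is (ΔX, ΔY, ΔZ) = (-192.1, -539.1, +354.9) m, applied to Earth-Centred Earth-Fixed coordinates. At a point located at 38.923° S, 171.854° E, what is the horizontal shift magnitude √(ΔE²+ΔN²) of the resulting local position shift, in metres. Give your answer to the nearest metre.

At φ = -38.923°, λ = 171.854°: sin φ = -0.628275, cos φ = 0.777991, sin λ = 0.141696, cos λ = -0.989910.
ΔE = −sin λ·ΔX + cos λ·ΔY = −(0.141696)·(-192.1) + (-0.989910)·(-539.1) = 560.88 m.
ΔN = −sin φ cos λ·ΔX − sin φ sin λ·ΔY + cos φ·ΔZ = −(-0.628275)(-0.989910)(-192.1) − (-0.628275)(0.141696)(-539.1) + (0.777991)(354.9) = 347.59 m.
Horizontal magnitude = √(ΔE² + ΔN²) = √(560.88² + 347.59²) = 659.85 m.

660 m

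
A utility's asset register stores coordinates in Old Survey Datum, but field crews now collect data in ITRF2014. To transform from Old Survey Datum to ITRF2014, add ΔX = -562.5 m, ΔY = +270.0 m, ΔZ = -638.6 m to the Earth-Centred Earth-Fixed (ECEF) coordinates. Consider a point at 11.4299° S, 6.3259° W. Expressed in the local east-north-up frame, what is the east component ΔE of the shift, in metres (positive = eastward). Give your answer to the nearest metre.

At φ = -11.4299°, λ = -6.3259°: sin φ = -0.198169, cos φ = 0.980168, sin λ = -0.110184, cos λ = 0.993911.
ΔE = −sin λ·ΔX + cos λ·ΔY = −(-0.110184)·(-562.5) + (0.993911)·(270.0) = 206.38 m.

ΔE = 206 m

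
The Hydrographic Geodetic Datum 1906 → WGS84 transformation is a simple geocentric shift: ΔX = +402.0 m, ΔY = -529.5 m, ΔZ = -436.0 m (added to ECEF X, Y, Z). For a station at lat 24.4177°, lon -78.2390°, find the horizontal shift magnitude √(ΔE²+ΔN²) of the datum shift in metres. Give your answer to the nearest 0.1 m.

The local east axis at (φ, λ) is (−sin λ, cos λ, 0), so ΔE = −sin(-78.2390°)·402.0 + cos(-78.2390°)·(-529.5) = 285.63 m.
The local north axis is (−sin φ cos λ, −sin φ sin λ, cos φ), giving ΔN = -33.873 − 214.292 − 397.002 = -645.17 m.
Horizontal magnitude = √(ΔE² + ΔN²) = √(285.63² + (-645.17)²) = 705.57 m.

705.6 m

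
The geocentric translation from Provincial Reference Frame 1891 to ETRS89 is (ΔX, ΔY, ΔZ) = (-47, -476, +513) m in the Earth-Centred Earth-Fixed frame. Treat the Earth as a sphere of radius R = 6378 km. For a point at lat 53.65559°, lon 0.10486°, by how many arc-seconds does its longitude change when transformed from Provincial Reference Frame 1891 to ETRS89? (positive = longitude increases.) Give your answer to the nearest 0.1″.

sin φ = 0.805469, cos φ = 0.592638, sin λ = 0.001830, cos λ = 0.999998.
East component: ΔE = −sin λ·ΔX + cos λ·ΔY = −(0.001830)(-47) + (0.999998)(-476) = -475.91 m.
1° of latitude spans πR/180 = 111317 m; at latitude φ, 1° of longitude spans that × cos φ = 65970.7 m, so Δλ = -475.91 / 65970.7 × 3600 = -25.970″.

Δλ = -26.0″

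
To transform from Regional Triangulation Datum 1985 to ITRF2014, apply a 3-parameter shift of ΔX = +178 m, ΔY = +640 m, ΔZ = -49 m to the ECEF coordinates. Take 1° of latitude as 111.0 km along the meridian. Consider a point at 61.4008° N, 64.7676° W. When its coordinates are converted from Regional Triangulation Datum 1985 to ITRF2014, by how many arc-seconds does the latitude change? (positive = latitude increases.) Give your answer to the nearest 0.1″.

Δφ = 13.6″

sin φ = 0.877990, cos φ = 0.478680, sin λ = -0.904586, cos λ = 0.426291.
North component: ΔN = −sin φ cos λ·ΔX − sin φ sin λ·ΔY + cos φ·ΔZ = −(0.877990)(0.426291)(178) − (0.877990)(-0.904586)(640) + (0.478680)(-49) = 418.22 m.
1° of latitude spans 111000 m, so Δφ = 418.22 / 111000 × 3600 = 13.564″.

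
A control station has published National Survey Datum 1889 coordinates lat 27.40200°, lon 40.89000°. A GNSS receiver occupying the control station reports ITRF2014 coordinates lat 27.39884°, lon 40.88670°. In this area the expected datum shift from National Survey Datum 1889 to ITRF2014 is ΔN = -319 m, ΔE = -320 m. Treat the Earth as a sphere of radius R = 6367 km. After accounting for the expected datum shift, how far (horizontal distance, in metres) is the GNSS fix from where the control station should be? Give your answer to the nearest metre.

Observed coordinate differences: Δφ = -0.00316°, Δλ = -0.00330°.
Converting to metres (1° lat = 111125 m, cos φ = 0.887799): observed ΔN = -351.2 m, observed ΔE = -325.6 m.
Subtracting the expected shift leaves a residual of -351.2 − (-319) = -32.2 m north and -325.6 − (-320) = -5.6 m east.
Residual distance = √((-32.2)² + (-5.6)²) = 32.6 m.

33 m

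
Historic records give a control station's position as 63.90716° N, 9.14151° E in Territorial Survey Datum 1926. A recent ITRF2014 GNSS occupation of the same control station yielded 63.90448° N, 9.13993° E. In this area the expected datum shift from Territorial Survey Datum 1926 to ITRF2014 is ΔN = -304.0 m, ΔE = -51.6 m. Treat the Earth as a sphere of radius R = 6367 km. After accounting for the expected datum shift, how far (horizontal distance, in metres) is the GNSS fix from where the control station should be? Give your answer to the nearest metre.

Observed coordinate differences: Δφ = -0.00268°, Δλ = -0.00158°.
Converting to metres (1° lat = 111125 m, cos φ = 0.439827): observed ΔN = -297.8 m, observed ΔE = -77.2 m.
Subtracting the expected shift leaves a residual of -297.8 − (-304.0) = 6.2 m north and -77.2 − (-51.6) = -25.6 m east.
Residual distance = √(6.2² + (-25.6)²) = 26.4 m.

26 m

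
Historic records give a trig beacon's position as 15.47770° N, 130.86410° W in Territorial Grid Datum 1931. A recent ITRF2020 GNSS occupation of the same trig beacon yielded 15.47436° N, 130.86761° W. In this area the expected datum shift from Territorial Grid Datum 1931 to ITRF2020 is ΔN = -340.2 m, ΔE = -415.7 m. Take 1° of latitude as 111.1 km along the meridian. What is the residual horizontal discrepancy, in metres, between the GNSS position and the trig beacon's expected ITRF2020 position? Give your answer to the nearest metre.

Observed coordinate differences: Δφ = -0.00334°, Δλ = -0.00351°.
Converting to metres (1° lat = 111100 m, cos φ = 0.963734): observed ΔN = -371.1 m, observed ΔE = -375.8 m.
Subtracting the expected shift leaves a residual of -371.1 − (-340.2) = -30.9 m north and -375.8 − (-415.7) = 39.9 m east.
Residual distance = √((-30.9)² + 39.9²) = 50.4 m.

50 m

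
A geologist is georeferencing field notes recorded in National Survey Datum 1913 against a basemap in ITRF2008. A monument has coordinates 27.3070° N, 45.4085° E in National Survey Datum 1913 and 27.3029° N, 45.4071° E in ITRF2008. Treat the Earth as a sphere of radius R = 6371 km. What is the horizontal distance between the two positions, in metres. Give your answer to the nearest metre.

476 m

Δφ = 27.3029° − 27.3070° = -0.0041°; Δλ = 45.4071° − 45.4085° = -0.0014°.
1° along a meridian = πR/180 = 111195 m.
ΔN = Δφ × 111195 = -455.9 m; ΔE = Δλ × 111195 × cos(27.3070°) = -0.0014 × 111195 × 0.888561 = -138.3 m.
Distance = √(ΔE² + ΔN²) = √((-138.3)² + (-455.9)²) = 476.4 m.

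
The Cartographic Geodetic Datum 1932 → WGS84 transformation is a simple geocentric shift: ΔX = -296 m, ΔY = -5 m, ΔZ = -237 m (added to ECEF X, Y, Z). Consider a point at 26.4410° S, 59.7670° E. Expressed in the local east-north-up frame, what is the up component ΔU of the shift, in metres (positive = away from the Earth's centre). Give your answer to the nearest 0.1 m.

At φ = -26.4410°, λ = 59.7670°: sin φ = -0.445276, cos φ = 0.895393, sin λ = 0.863985, cos λ = 0.503518.
ΔU = cos φ cos λ·ΔX + cos φ sin λ·ΔY + sin φ·ΔZ = (0.895393)(0.503518)(-296) + (0.895393)(0.863985)(-5) + (-0.445276)(-237) = -31.79 m.

ΔU = -31.8 m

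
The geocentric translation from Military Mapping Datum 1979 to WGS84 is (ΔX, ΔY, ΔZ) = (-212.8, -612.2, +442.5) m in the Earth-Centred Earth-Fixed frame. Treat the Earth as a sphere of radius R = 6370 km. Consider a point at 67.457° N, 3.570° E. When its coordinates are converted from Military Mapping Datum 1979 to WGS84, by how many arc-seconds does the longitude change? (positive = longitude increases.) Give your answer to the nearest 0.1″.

Δλ = -50.5″

sin φ = 0.923592, cos φ = 0.383377, sin λ = 0.062268, cos λ = 0.998059.
East component: ΔE = −sin λ·ΔX + cos λ·ΔY = −(0.062268)(-212.8) + (0.998059)(-612.2) = -597.76 m.
1° of latitude spans πR/180 = 111177 m; at latitude φ, 1° of longitude spans that × cos φ = 42622.9 m, so Δλ = -597.76 / 42622.9 × 3600 = -50.488″.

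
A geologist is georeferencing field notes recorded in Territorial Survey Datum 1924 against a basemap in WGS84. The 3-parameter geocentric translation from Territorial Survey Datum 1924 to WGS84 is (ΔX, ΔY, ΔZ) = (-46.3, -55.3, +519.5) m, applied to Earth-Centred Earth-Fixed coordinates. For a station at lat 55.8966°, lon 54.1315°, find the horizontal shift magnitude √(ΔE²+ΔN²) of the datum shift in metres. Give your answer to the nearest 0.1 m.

350.9 m

The local east axis at (φ, λ) is (−sin λ, cos λ, 0), so ΔE = −sin(54.1315°)·(-46.3) + cos(54.1315°)·(-55.3) = 5.12 m.
The local north axis is (−sin φ cos λ, −sin φ sin λ, cos φ), giving ΔN = 22.463 + 37.106 + 291.277 = 350.85 m.
Horizontal magnitude = √(ΔE² + ΔN²) = √(5.12² + 350.85²) = 350.88 m.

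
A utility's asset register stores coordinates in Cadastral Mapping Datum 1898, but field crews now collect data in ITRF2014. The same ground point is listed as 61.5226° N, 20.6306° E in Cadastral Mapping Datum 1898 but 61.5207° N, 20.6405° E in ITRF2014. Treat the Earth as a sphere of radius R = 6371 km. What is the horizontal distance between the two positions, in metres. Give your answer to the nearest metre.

Δφ = 61.5207° − 61.5226° = -0.0019°; Δλ = 20.6405° − 20.6306° = +0.0099°.
1° along a meridian = πR/180 = 111195 m.
ΔN = Δφ × 111195 = -211.3 m; ΔE = Δλ × 111195 × cos(61.5226°) = +0.0099 × 111195 × 0.476812 = 524.9 m.
Distance = √(ΔE² + ΔN²) = √(524.9² + (-211.3)²) = 565.8 m.

566 m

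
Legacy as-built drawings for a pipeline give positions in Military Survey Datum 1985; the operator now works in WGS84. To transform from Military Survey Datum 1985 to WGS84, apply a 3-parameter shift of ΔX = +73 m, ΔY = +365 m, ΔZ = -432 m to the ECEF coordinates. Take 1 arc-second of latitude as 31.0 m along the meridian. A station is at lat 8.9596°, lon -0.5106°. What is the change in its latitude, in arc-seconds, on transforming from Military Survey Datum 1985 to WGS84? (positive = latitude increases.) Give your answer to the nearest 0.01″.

Δφ = -14.12″

sin φ = 0.155738, cos φ = 0.987798, sin λ = -0.008912, cos λ = 0.999960.
North component: ΔN = −sin φ cos λ·ΔX − sin φ sin λ·ΔY + cos φ·ΔZ = −(0.155738)(0.999960)(73) − (0.155738)(-0.008912)(365) + (0.987798)(-432) = -437.59 m.
1° of latitude spans 3600 × 31.00 = 111600 m, so Δφ = -437.59 / 111600 × 3600 = -14.116″.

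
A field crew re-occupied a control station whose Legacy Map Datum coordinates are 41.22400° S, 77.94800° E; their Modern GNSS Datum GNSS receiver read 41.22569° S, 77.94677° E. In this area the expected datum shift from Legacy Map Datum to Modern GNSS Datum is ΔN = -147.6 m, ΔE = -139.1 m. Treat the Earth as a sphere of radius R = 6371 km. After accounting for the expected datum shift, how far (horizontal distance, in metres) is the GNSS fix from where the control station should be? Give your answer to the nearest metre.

Observed coordinate differences: Δφ = -0.00169°, Δλ = -0.00123°.
Converting to metres (1° lat = 111195 m, cos φ = 0.752139): observed ΔN = -187.9 m, observed ΔE = -102.9 m.
Subtracting the expected shift leaves a residual of -187.9 − (-147.6) = -40.3 m north and -102.9 − (-139.1) = 36.2 m east.
Residual distance = √((-40.3)² + 36.2²) = 54.2 m.

54 m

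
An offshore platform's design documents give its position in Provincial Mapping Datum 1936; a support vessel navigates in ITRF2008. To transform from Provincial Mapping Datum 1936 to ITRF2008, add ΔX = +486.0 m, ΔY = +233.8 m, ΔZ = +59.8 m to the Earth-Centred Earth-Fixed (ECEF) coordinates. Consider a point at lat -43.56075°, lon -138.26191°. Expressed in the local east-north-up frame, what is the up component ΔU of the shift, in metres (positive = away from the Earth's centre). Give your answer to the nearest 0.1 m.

At φ = -43.56075°, λ = -138.26191°: sin φ = -0.689123, cos φ = 0.724644, sin λ = -0.665727, cos λ = -0.746196.
ΔU = cos φ cos λ·ΔX + cos φ sin λ·ΔY + sin φ·ΔZ = (0.724644)(-0.746196)(486.0) + (0.724644)(-0.665727)(233.8) + (-0.689123)(59.8) = -416.79 m.

ΔU = -416.8 m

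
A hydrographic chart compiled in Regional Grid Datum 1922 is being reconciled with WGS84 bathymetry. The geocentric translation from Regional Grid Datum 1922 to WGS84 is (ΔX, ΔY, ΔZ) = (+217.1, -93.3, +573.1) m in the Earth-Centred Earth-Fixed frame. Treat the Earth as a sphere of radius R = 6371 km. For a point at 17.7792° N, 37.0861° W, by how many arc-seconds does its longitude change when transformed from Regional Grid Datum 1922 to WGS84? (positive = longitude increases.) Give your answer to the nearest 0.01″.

sin φ = 0.305350, cos φ = 0.952240, sin λ = -0.603014, cos λ = 0.797730.
East component: ΔE = −sin λ·ΔX + cos λ·ΔY = −(-0.603014)(217.1) + (0.797730)(-93.3) = 56.49 m.
1° of latitude spans πR/180 = 111195 m; at latitude φ, 1° of longitude spans that × cos φ = 105884.3 m, so Δλ = 56.49 / 105884.3 × 3600 = 1.920″.

Δλ = 1.92″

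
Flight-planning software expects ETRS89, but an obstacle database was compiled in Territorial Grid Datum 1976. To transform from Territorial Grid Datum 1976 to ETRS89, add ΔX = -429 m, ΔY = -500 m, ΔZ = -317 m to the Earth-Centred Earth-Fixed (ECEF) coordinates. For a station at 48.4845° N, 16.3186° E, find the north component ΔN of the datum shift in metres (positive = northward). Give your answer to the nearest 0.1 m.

The local north axis is (−sin φ cos λ, −sin φ sin λ, cos φ), giving ΔN = 308.284 + 105.195 − 210.115 = 203.36 m.

ΔN = 203.4 m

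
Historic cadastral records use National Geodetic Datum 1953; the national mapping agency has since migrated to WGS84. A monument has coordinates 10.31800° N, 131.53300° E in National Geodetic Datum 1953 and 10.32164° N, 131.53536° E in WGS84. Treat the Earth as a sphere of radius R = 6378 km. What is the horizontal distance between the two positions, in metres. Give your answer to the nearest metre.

481 m

Δφ = 10.32164° − 10.31800° = +0.00364°; Δλ = 131.53536° − 131.53300° = +0.00236°.
1° along a meridian = πR/180 = 111317 m.
ΔN = Δφ × 111317 = 405.2 m; ΔE = Δλ × 111317 × cos(10.31800°) = +0.00236 × 111317 × 0.983829 = 258.5 m.
Distance = √(ΔE² + ΔN²) = √(258.5² + 405.2²) = 480.6 m.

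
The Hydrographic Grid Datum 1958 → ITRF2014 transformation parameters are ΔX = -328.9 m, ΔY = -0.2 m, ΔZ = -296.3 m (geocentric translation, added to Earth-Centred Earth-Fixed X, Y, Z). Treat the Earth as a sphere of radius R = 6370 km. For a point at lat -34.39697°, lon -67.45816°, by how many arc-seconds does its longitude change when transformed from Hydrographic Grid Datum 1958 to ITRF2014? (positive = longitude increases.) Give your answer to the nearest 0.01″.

Δλ = -11.92″

sin φ = -0.564923, cos φ = 0.825143, sin λ = -0.923600, cos λ = 0.383358.
East component: ΔE = −sin λ·ΔX + cos λ·ΔY = −(-0.923600)(-328.9) + (0.383358)(-0.2) = -303.85 m.
1° of latitude spans πR/180 = 111177 m; at latitude φ, 1° of longitude spans that × cos φ = 91737.4 m, so Δλ = -303.85 / 91737.4 × 3600 = -11.924″.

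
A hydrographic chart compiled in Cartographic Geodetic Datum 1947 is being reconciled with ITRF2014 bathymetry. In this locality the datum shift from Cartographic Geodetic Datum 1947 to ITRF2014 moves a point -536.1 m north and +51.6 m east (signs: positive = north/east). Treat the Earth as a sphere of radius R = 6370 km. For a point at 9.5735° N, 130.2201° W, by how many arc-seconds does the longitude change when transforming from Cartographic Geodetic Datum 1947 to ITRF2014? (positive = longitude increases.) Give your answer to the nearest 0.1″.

At latitude 9.5735°, cos φ = 0.986073.
One radian of longitude at latitude φ spans R cos φ, so Δλ = ΔE / (R cos φ) = 51.6 / (6370000 × 0.986073) = 8.2149e-06 rad = 1.694″.

Δλ = 1.7″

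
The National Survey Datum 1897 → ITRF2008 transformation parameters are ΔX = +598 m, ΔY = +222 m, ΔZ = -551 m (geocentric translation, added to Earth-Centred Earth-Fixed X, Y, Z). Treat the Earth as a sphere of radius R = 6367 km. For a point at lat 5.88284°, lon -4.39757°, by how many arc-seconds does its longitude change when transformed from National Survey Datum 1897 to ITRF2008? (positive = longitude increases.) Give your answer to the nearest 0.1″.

Δλ = 8.7″

sin φ = 0.102495, cos φ = 0.994734, sin λ = -0.076677, cos λ = 0.997056.
East component: ΔE = −sin λ·ΔX + cos λ·ΔY = −(-0.076677)(598) + (0.997056)(222) = 267.20 m.
1° of latitude spans πR/180 = 111125 m; at latitude φ, 1° of longitude spans that × cos φ = 110539.9 m, so Δλ = 267.20 / 110539.9 × 3600 = 8.702″.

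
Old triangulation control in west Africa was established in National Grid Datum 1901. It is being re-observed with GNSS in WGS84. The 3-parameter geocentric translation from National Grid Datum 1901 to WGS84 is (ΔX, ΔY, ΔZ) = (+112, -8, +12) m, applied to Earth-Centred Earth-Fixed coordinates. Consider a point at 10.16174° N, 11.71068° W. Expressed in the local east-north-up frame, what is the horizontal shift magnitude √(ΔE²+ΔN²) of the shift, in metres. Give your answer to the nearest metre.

17 m

The local east axis at (φ, λ) is (−sin λ, cos λ, 0), so ΔE = −sin(-11.71068°)·112 + cos(-11.71068°)·(-8) = 14.90 m.
The local north axis is (−sin φ cos λ, −sin φ sin λ, cos φ), giving ΔN = -19.349 − 0.286 + 11.812 = -7.82 m.
Horizontal magnitude = √(ΔE² + ΔN²) = √(14.90² + (-7.82)²) = 16.83 m.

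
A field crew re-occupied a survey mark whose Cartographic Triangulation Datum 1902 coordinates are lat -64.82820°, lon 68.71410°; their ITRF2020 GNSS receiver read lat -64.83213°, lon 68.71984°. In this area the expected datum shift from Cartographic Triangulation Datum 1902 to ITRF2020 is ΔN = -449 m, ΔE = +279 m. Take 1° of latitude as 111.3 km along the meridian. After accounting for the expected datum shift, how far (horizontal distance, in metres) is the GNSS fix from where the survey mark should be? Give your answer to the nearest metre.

Observed coordinate differences: Δφ = -0.00393°, Δλ = +0.00574°.
Converting to metres (1° lat = 111300 m, cos φ = 0.425334): observed ΔN = -437.4 m, observed ΔE = 271.7 m.
Subtracting the expected shift leaves a residual of -437.4 − (-449) = 11.6 m north and 271.7 − (279) = -7.3 m east.
Residual distance = √(11.6² + (-7.3)²) = 13.7 m.

14 m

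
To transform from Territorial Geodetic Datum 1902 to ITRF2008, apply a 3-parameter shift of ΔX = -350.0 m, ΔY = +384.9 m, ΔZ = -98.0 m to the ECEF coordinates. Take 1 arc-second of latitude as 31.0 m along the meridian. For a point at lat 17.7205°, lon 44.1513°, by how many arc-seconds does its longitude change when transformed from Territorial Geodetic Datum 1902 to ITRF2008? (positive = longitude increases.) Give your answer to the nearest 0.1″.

Δλ = 17.6″

sin φ = 0.304374, cos φ = 0.952553, sin λ = 0.696555, cos λ = 0.717503.
East component: ΔE = −sin λ·ΔX + cos λ·ΔY = −(0.696555)(-350.0) + (0.717503)(384.9) = 519.96 m.
1° of latitude spans 3600 × 31.00 = 111600 m; at latitude φ, 1° of longitude spans that × cos φ = 106304.9 m, so Δλ = 519.96 / 106304.9 × 3600 = 17.608″.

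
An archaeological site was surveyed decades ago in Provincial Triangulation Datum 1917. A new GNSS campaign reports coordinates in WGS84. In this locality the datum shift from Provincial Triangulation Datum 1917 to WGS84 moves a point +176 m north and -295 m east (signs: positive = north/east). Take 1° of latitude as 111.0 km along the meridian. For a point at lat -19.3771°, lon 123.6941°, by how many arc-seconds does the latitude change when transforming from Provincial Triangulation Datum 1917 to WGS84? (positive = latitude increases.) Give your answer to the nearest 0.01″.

Δφ = 5.71″

1° of latitude = 111.0 km, so Δφ = 176.0 / 111000 = 0.0015856° = 5.708″.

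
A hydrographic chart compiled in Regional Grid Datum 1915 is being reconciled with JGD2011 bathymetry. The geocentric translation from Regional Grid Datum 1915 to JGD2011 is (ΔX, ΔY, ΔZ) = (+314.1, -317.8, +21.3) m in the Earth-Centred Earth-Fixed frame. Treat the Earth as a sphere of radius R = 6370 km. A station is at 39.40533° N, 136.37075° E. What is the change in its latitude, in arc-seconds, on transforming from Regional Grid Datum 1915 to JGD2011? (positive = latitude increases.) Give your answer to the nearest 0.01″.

sin φ = 0.634802, cos φ = 0.772675, sin λ = 0.689989, cos λ = -0.723820.
North component: ΔN = −sin φ cos λ·ΔX − sin φ sin λ·ΔY + cos φ·ΔZ = −(0.634802)(-0.723820)(314.1) − (0.634802)(0.689989)(-317.8) + (0.772675)(21.3) = 299.98 m.
1° of latitude spans πR/180 = 111177 m, so Δφ = 299.98 / 111177 × 3600 = 9.714″.

Δφ = 9.71″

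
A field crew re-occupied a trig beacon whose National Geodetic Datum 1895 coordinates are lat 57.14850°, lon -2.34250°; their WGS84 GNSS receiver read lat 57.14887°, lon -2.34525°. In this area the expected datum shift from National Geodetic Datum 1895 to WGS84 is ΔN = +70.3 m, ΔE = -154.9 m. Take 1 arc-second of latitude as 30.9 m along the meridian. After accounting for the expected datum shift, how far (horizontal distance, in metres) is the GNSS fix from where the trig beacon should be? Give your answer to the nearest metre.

31 m

Observed coordinate differences: Δφ = +0.00037°, Δλ = -0.00275°.
Converting to metres (1° lat = 111240 m, cos φ = 0.542464): observed ΔN = 41.2 m, observed ΔE = -165.9 m.
Subtracting the expected shift leaves a residual of 41.2 − (70.3) = -29.1 m north and -165.9 − (-154.9) = -11.0 m east.
Residual distance = √((-29.1)² + (-11.0)²) = 31.2 m.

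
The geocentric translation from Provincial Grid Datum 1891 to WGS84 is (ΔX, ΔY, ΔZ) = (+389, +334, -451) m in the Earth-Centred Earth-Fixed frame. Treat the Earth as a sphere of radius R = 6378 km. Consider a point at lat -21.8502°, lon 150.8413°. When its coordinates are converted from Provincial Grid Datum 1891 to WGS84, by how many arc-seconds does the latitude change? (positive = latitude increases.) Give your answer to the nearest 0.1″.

Δφ = -15.7″

sin φ = -0.372181, cos φ = 0.928160, sin λ = 0.487230, cos λ = -0.873274.
North component: ΔN = −sin φ cos λ·ΔX − sin φ sin λ·ΔY + cos φ·ΔZ = −(-0.372181)(-0.873274)(389) − (-0.372181)(0.487230)(334) + (0.928160)(-451) = -484.46 m.
1° of latitude spans πR/180 = 111317 m, so Δφ = -484.46 / 111317 × 3600 = -15.668″.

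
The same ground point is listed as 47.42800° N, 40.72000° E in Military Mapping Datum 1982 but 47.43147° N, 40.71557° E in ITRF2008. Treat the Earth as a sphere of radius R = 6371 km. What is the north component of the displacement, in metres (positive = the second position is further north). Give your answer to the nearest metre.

ΔN = 386 m

Δφ = 47.43147° − 47.42800° = +0.00347°; Δλ = 40.71557° − 40.72000° = -0.00443°.
1° along a meridian = πR/180 = 111195 m.
ΔN = Δφ × 111195 = 385.8 m; ΔE = Δλ × 111195 × cos(47.42800°) = -0.00443 × 111195 × 0.676516 = -333.2 m.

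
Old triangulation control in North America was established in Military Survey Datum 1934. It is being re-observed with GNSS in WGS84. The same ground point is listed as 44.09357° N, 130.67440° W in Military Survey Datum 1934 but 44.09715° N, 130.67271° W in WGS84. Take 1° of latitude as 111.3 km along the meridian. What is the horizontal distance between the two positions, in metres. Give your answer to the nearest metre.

421 m

Δφ = 44.09715° − 44.09357° = +0.00358°; Δλ = -130.67271° − -130.67440° = +0.00169°.
ΔN = Δφ × 111300 = 398.5 m; ΔE = Δλ × 111300 × cos(44.09357°) = +0.00169 × 111300 × 0.718204 = 135.1 m.
Distance = √(ΔE² + ΔN²) = √(135.1² + 398.5²) = 420.7 m.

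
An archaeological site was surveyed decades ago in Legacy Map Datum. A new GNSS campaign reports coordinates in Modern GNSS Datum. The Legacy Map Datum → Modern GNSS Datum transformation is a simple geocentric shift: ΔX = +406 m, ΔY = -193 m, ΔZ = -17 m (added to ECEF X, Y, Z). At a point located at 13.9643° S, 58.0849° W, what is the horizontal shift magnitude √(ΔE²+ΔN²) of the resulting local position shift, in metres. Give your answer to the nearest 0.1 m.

253.9 m

At φ = -13.9643°, λ = -58.0849°: sin φ = -0.241317, cos φ = 0.970446, sin λ = -0.848832, cos λ = 0.528662.
ΔE = −sin λ·ΔX + cos λ·ΔY = −(-0.848832)·(406) + (0.528662)·(-193) = 242.59 m.
ΔN = −sin φ cos λ·ΔX − sin φ sin λ·ΔY + cos φ·ΔZ = −(-0.241317)(0.528662)(406) − (-0.241317)(-0.848832)(-193) + (0.970446)(-17) = 74.83 m.
Horizontal magnitude = √(ΔE² + ΔN²) = √(242.59² + 74.83²) = 253.87 m.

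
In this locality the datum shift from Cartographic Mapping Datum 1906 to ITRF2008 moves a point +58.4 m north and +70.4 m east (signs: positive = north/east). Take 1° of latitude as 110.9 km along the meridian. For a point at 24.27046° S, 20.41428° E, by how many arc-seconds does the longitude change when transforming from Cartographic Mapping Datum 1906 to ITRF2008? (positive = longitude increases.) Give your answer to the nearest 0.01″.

At latitude -24.27046°, cos φ = 0.911615.
1° of longitude at this latitude = 110.9 × cos φ = 101.10 km, so Δλ = 70.4 / 101098.1 = 0.0006964° = 2.507″.

Δλ = 2.51″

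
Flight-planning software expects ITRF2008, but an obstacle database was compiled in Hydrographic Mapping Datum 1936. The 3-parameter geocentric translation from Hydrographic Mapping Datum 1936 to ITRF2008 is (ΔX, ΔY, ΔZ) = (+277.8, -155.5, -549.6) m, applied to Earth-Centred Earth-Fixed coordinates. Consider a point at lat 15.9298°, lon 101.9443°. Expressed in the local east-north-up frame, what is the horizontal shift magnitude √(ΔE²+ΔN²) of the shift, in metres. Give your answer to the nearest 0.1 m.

528.4 m

The local east axis at (φ, λ) is (−sin λ, cos λ, 0), so ΔE = −sin(101.9443°)·277.8 + cos(101.9443°)·(-155.5) = -239.60 m.
The local north axis is (−sin φ cos λ, −sin φ sin λ, cos φ), giving ΔN = 15.780 + 41.754 − 528.495 = -470.96 m.
Horizontal magnitude = √(ΔE² + ΔN²) = √((-239.60)² + (-470.96)²) = 528.41 m.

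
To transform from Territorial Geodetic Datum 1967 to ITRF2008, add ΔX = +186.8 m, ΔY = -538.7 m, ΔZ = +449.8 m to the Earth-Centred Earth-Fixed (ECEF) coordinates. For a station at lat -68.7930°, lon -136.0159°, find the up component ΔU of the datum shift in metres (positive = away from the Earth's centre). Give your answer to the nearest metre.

ΔU = -333 m

At φ = -68.7930°, λ = -136.0159°: sin φ = -0.932280, cos φ = 0.361738, sin λ = -0.694459, cos λ = -0.719533.
ΔU = cos φ cos λ·ΔX + cos φ sin λ·ΔY + sin φ·ΔZ = (0.361738)(-0.719533)(186.8) + (0.361738)(-0.694459)(-538.7) + (-0.932280)(449.8) = -332.63 m.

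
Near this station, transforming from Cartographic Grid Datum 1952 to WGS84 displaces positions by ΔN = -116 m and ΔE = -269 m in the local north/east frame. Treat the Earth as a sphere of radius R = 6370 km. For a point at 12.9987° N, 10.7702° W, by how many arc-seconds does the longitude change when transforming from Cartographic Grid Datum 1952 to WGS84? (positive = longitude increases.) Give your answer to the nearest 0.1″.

At latitude 12.9987°, cos φ = 0.974375.
One radian of longitude at latitude φ spans R cos φ, so Δλ = ΔE / (R cos φ) = -269.0 / (6370000 × 0.974375) = -4.3340e-05 rad = -8.939″.

Δλ = -8.9″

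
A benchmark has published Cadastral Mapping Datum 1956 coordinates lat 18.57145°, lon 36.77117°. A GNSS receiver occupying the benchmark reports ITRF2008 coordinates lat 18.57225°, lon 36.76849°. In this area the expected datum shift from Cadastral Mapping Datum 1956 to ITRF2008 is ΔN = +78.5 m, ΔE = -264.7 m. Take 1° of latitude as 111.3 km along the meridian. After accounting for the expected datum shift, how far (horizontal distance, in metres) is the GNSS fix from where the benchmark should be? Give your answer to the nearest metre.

21 m

Observed coordinate differences: Δφ = +0.00080°, Δλ = -0.00268°.
Converting to metres (1° lat = 111300 m, cos φ = 0.947927): observed ΔN = 89.0 m, observed ΔE = -282.8 m.
Subtracting the expected shift leaves a residual of 89.0 − (78.5) = 10.5 m north and -282.8 − (-264.7) = -18.1 m east.
Residual distance = √(10.5² + (-18.1)²) = 20.9 m.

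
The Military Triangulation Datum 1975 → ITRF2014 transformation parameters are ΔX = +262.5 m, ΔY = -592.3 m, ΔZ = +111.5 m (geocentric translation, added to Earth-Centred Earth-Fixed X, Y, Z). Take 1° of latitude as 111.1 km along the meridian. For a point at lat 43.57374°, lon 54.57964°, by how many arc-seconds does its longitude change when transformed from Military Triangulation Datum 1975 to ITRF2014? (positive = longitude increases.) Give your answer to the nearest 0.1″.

Δλ = -24.9″

sin φ = 0.689288, cos φ = 0.724488, sin λ = 0.814922, cos λ = 0.579571.
East component: ΔE = −sin λ·ΔX + cos λ·ΔY = −(0.814922)(262.5) + (0.579571)(-592.3) = -557.20 m.
1° of latitude spans 111100 m; at latitude φ, 1° of longitude spans that × cos φ = 80490.6 m, so Δλ = -557.20 / 80490.6 × 3600 = -24.921″.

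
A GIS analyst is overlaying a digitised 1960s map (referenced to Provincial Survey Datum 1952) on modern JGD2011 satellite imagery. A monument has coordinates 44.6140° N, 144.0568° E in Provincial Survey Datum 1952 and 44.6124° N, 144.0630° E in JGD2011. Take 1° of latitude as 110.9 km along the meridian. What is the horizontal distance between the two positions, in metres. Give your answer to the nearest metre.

Δφ = 44.6124° − 44.6140° = -0.0016°; Δλ = 144.0630° − 144.0568° = +0.0062°.
ΔN = Δφ × 110900 = -177.4 m; ΔE = Δλ × 110900 × cos(44.6140°) = +0.0062 × 110900 × 0.711854 = 489.5 m.
Distance = √(ΔE² + ΔN²) = √(489.5² + (-177.4)²) = 520.6 m.

521 m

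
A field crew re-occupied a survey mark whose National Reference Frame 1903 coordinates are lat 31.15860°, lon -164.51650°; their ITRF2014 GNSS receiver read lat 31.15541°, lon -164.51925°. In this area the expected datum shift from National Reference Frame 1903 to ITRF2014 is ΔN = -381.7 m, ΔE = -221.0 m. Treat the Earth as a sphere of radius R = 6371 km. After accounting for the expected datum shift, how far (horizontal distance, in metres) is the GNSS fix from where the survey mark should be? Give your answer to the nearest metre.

Observed coordinate differences: Δφ = -0.00319°, Δλ = -0.00275°.
Converting to metres (1° lat = 111195 m, cos φ = 0.855738): observed ΔN = -354.7 m, observed ΔE = -261.7 m.
Subtracting the expected shift leaves a residual of -354.7 − (-381.7) = 27.0 m north and -261.7 − (-221.0) = -40.7 m east.
Residual distance = √(27.0² + (-40.7)²) = 48.8 m.

49 m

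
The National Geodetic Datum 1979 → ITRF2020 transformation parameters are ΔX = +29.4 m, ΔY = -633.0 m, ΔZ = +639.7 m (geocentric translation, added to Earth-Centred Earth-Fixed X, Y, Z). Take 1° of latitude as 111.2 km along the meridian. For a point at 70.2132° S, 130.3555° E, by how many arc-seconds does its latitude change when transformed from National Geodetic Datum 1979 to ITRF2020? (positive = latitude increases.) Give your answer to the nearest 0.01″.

sin φ = -0.940959, cos φ = 0.338521, sin λ = 0.762041, cos λ = -0.647528.
North component: ΔN = −sin φ cos λ·ΔX − sin φ sin λ·ΔY + cos φ·ΔZ = −(-0.940959)(-0.647528)(29.4) − (-0.940959)(0.762041)(-633.0) + (0.338521)(639.7) = -255.25 m.
1° of latitude spans 111200 m, so Δφ = -255.25 / 111200 × 3600 = -8.264″.

Δφ = -8.26″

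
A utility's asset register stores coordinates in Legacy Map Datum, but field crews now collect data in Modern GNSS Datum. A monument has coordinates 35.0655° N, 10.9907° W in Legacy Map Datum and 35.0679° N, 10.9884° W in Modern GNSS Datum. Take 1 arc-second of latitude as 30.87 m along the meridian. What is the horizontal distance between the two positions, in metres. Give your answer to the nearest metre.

339 m

Δφ = 35.0679° − 35.0655° = +0.0024°; Δλ = -10.9884° − -10.9907° = +0.0023°.
1° of latitude = 3600 × 30.87 = 111132 m.
ΔN = Δφ × 111132 = 266.7 m; ΔE = Δλ × 111132 × cos(35.0655°) = +0.0023 × 111132 × 0.818496 = 209.2 m.
Distance = √(ΔE² + ΔN²) = √(209.2² + 266.7²) = 339.0 m.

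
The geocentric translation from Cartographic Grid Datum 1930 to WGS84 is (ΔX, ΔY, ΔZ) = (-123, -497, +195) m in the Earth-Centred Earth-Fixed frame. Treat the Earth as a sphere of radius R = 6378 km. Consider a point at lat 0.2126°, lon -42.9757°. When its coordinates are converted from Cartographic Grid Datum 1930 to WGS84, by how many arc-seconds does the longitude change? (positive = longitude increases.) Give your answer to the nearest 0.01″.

Δλ = -14.47″

sin φ = 0.003711, cos φ = 0.999993, sin λ = -0.681688, cos λ = 0.731643.
East component: ΔE = −sin λ·ΔX + cos λ·ΔY = −(-0.681688)(-123) + (0.731643)(-497) = -447.47 m.
1° of latitude spans πR/180 = 111317 m; at latitude φ, 1° of longitude spans that × cos φ = 111316.3 m, so Δλ = -447.47 / 111316.3 × 3600 = -14.471″.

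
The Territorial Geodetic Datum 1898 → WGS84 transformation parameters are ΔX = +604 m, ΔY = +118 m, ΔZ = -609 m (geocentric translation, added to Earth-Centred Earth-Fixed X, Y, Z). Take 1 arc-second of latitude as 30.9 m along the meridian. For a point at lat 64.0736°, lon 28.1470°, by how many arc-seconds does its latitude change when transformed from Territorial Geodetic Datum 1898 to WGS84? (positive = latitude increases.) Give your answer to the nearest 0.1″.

sin φ = 0.899356, cos φ = 0.437216, sin λ = 0.471735, cos λ = 0.881740.
North component: ΔN = −sin φ cos λ·ΔX − sin φ sin λ·ΔY + cos φ·ΔZ = −(0.899356)(0.881740)(604) − (0.899356)(0.471735)(118) + (0.437216)(-609) = -795.30 m.
1° of latitude spans 3600 × 30.90 = 111240 m, so Δφ = -795.30 / 111240 × 3600 = -25.738″.

Δφ = -25.7″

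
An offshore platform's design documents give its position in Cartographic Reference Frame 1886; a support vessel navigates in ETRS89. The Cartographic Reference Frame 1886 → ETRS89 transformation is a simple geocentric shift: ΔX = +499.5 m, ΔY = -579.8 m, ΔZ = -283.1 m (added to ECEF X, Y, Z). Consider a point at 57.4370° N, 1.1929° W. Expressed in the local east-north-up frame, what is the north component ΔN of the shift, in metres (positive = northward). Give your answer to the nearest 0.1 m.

The local north axis is (−sin φ cos λ, −sin φ sin λ, cos φ), giving ΔN = -420.887 − 10.173 − 152.372 = -583.43 m.

ΔN = -583.4 m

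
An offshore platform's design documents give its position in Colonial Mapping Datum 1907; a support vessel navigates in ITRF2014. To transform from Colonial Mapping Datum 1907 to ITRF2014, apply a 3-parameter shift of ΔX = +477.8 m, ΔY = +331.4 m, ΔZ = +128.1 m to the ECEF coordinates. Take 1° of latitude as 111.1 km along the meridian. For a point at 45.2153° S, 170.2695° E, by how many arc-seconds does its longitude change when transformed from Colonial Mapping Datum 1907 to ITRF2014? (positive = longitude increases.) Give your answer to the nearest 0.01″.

Δλ = -18.74″

sin φ = -0.709759, cos φ = 0.704445, sin λ = 0.169014, cos λ = -0.985614.
East component: ΔE = −sin λ·ΔX + cos λ·ΔY = −(0.169014)(477.8) + (-0.985614)(331.4) = -407.39 m.
1° of latitude spans 111100 m; at latitude φ, 1° of longitude spans that × cos φ = 78263.8 m, so Δλ = -407.39 / 78263.8 × 3600 = -18.739″.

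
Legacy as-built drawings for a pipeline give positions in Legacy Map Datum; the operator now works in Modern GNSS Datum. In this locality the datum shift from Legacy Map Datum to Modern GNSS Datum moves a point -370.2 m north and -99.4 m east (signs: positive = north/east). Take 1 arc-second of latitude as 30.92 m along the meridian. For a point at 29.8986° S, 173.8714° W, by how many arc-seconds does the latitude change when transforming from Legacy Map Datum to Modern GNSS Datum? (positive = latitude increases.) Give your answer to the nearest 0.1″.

1″ of latitude = 30.92 m, so Δφ = -370.2 / 30.92 = -11.973″.

Δφ = -12.0″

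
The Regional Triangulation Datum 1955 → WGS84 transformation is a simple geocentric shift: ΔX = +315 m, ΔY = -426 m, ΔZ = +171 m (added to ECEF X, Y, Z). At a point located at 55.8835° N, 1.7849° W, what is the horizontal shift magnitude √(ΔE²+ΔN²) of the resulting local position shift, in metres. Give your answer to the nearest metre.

452 m

At φ = 55.8835°, λ = -1.7849°: sin φ = 0.827899, cos φ = 0.560877, sin λ = -0.031147, cos λ = 0.999515.
ΔE = −sin λ·ΔX + cos λ·ΔY = −(-0.031147)·(315) + (0.999515)·(-426) = -415.98 m.
ΔN = −sin φ cos λ·ΔX − sin φ sin λ·ΔY + cos φ·ΔZ = −(0.827899)(0.999515)(315) − (0.827899)(-0.031147)(-426) + (0.560877)(171) = -175.74 m.
Horizontal magnitude = √(ΔE² + ΔN²) = √((-415.98)² + (-175.74)²) = 451.58 m.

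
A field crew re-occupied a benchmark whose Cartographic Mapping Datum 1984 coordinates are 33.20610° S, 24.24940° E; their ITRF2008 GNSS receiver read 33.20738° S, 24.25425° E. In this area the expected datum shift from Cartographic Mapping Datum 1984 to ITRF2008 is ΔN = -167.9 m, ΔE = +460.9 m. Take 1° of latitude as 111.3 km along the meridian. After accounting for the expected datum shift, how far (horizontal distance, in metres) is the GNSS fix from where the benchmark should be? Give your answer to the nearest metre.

27 m

Observed coordinate differences: Δφ = -0.00128°, Δλ = +0.00485°.
Converting to metres (1° lat = 111300 m, cos φ = 0.836706): observed ΔN = -142.5 m, observed ΔE = 451.7 m.
Subtracting the expected shift leaves a residual of -142.5 − (-167.9) = 25.4 m north and 451.7 − (460.9) = -9.2 m east.
Residual distance = √(25.4² + (-9.2)²) = 27.1 m.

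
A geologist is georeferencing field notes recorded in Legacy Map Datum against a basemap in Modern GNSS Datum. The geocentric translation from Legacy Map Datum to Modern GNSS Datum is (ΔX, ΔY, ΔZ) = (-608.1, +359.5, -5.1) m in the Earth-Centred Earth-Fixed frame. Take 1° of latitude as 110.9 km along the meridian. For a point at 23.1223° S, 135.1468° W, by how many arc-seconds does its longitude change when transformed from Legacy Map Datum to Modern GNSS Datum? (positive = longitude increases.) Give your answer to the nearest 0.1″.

Δλ = -24.1″

sin φ = -0.392695, cos φ = 0.919669, sin λ = -0.705293, cos λ = -0.708916.
East component: ΔE = −sin λ·ΔX + cos λ·ΔY = −(-0.705293)(-608.1) + (-0.708916)(359.5) = -683.74 m.
1° of latitude spans 110900 m; at latitude φ, 1° of longitude spans that × cos φ = 101991.3 m, so Δλ = -683.74 / 101991.3 × 3600 = -24.134″.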